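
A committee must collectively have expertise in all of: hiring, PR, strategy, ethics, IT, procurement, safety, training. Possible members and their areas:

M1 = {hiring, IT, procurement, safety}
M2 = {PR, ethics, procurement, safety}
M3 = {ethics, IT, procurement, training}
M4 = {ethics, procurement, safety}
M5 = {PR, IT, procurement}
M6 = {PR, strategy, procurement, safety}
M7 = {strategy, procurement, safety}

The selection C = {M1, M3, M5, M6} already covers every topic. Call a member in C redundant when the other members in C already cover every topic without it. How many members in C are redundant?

1

Drop M1: hiring uncovered — not redundant.
Drop M3: ethics, training uncovered — not redundant.
Drop M5: the rest still cover every topic — redundant.
Drop M6: strategy uncovered — not redundant.
1 redundant: M5.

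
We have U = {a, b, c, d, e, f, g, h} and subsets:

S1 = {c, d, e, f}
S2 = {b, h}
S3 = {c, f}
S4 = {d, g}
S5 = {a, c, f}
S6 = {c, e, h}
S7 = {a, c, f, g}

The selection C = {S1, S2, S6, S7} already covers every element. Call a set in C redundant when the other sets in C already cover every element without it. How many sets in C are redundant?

1

Drop S1: d uncovered — not redundant.
Drop S2: b uncovered — not redundant.
Drop S6: the rest still cover every element — redundant.
Drop S7: a, g uncovered — not redundant.
1 redundant: S6.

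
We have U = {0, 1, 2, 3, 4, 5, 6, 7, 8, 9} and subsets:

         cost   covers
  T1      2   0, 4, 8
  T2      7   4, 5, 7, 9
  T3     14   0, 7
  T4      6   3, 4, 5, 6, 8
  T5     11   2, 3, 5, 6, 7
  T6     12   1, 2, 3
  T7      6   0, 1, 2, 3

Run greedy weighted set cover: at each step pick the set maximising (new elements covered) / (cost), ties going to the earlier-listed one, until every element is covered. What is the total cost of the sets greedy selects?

21

Pick 1: T1 adds 3 new (0, 4, 8) at cost 2 (ratio 3/2).
Pick 2: T4 adds 3 new (3, 5, 6) at cost 6 (ratio 3/6).
Pick 3: T7 adds 2 new (1, 2) at cost 6 (ratio 2/6).
Pick 4: T2 adds 2 new (7, 9) at cost 7 (ratio 2/7).
Greedy total cost: 2 + 6 + 6 + 7 = 21. (The true optimum is 19, so greedy overshoots here.)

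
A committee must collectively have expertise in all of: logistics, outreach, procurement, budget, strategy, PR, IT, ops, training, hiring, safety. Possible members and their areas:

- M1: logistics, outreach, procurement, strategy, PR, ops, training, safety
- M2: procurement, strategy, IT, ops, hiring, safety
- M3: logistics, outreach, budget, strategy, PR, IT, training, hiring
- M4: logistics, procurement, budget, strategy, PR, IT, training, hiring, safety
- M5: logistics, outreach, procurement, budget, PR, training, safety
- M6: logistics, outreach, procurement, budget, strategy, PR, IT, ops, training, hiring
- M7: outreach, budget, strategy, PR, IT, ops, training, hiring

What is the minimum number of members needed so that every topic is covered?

2

M1, M3 together cover {logistics, outreach, procurement, budget, strategy, PR, IT, ops, training, hiring, safety} — every topic.
No single member contains all 11 topics, so 2 is optimal.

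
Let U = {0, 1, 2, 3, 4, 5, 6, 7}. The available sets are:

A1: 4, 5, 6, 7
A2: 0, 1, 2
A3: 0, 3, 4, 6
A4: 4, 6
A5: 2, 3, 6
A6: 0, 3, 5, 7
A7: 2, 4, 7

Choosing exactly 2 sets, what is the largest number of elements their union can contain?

Choosing A1, A2 covers {0, 1, 2, 4, 5, 6, 7} — 7 elements.
No choice of 2 sets does better; here 3 is left uncovered.

7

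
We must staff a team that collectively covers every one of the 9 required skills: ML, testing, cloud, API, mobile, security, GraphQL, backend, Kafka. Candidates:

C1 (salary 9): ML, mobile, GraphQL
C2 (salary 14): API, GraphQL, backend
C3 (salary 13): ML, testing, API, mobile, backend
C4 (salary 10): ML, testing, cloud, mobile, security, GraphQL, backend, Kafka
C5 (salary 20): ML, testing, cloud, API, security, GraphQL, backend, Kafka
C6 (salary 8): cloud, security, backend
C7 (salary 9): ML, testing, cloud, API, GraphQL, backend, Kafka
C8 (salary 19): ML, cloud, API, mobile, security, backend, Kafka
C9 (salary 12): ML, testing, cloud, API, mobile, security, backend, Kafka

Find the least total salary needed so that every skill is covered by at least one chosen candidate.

C4, C7 cover every skill at salary 10 + 9 = 19.
Any cover uses at least 2 candidates; among all covering selections none totals below 19.

19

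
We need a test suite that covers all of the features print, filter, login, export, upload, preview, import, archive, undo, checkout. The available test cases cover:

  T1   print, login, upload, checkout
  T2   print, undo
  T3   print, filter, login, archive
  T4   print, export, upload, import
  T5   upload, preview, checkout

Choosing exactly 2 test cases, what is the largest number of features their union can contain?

Choosing T3, T4 covers {print, filter, login, export, upload, import, archive} — 7 features.
No choice of 2 test cases does better; here preview, undo, checkout are left uncovered.

7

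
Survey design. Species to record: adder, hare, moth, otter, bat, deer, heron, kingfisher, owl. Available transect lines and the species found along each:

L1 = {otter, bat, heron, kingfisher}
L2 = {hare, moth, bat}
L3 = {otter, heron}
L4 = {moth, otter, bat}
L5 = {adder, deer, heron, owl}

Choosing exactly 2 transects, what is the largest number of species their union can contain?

7

Choosing L1, L5 covers {adder, otter, bat, deer, heron, kingfisher, owl} — 7 species.
No choice of 2 transects does better; here hare, moth are left uncovered.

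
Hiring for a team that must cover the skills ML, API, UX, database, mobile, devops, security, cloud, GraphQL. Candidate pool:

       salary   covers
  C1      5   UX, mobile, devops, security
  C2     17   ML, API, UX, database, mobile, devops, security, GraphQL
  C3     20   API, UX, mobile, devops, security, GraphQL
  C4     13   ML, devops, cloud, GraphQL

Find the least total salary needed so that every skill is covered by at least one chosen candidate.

30

C2, C4 cover every skill at salary 17 + 13 = 30.
Any cover uses at least 2 candidates; among all covering selections none totals below 30.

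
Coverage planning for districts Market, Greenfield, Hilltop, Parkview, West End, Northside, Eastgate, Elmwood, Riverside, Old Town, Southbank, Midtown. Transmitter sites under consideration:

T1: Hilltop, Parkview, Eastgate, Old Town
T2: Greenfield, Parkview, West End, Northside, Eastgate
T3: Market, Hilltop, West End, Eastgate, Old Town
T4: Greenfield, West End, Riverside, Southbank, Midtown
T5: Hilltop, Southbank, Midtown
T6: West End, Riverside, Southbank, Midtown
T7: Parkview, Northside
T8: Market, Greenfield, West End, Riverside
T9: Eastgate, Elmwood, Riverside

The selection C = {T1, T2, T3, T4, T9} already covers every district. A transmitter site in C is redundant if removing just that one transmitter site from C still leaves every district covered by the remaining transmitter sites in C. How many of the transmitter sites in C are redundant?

1

Drop T1: the rest still cover every district — redundant.
Drop T2: Northside uncovered — not redundant.
Drop T3: Market uncovered — not redundant.
Drop T4: Southbank, Midtown uncovered — not redundant.
Drop T9: Elmwood uncovered — not redundant.
1 redundant: T1.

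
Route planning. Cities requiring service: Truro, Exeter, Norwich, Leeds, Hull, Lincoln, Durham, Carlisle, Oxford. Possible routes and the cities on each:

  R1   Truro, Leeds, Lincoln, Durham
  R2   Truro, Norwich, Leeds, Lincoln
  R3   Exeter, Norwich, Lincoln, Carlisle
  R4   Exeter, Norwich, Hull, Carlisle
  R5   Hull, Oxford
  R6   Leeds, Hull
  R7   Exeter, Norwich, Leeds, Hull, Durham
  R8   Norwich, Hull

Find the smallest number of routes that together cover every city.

3

R1, R3, R5 together cover {Truro, Exeter, Norwich, Leeds, Hull, Lincoln, Durham, Carlisle, Oxford} — every city.
No 2 of the 8 routes cover everything (all 28 pairs fall short), so 3 is minimum.
Greedy (largest uncovered first) would take R7, R1, R3, R5 — 4 routes — but 3 suffice.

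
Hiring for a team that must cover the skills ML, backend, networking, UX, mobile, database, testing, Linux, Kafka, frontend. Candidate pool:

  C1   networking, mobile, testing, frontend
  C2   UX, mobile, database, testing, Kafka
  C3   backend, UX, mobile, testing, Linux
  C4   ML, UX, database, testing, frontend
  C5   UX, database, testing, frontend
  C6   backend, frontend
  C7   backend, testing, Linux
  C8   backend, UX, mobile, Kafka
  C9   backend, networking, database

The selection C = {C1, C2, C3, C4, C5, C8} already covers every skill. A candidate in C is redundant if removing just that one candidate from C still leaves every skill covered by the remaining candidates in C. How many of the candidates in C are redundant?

Drop C1: networking uncovered — not redundant.
Drop C2: the rest still cover every skill — redundant.
Drop C3: Linux uncovered — not redundant.
Drop C4: ML uncovered — not redundant.
Drop C5: the rest still cover every skill — redundant.
Drop C8: the rest still cover every skill — redundant.
3 redundant: C2, C5, C8.

3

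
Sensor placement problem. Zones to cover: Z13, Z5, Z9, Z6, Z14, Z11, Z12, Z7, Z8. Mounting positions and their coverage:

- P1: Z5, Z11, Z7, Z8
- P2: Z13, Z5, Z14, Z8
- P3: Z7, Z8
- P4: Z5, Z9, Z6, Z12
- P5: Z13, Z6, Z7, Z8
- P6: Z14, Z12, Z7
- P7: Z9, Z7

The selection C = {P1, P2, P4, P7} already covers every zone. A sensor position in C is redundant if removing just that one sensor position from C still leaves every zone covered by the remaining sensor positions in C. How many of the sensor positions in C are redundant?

1

Drop P1: Z11 uncovered — not redundant.
Drop P2: Z13, Z14 uncovered — not redundant.
Drop P4: Z6, Z12 uncovered — not redundant.
Drop P7: the rest still cover every zone — redundant.
1 redundant: P7.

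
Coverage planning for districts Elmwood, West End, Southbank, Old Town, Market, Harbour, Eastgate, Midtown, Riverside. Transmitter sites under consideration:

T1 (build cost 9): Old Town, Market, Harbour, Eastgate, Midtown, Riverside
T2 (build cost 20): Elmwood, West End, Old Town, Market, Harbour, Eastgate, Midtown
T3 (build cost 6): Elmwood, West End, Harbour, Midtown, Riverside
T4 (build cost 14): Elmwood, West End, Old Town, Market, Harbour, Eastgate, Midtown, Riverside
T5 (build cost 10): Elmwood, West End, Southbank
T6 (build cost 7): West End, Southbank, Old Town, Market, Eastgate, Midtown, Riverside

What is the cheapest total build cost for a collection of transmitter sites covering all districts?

T3, T6 cover every district at build cost 6 + 7 = 13.
Any cover uses at least 2 transmitter sites; among all covering selections none totals below 13.

13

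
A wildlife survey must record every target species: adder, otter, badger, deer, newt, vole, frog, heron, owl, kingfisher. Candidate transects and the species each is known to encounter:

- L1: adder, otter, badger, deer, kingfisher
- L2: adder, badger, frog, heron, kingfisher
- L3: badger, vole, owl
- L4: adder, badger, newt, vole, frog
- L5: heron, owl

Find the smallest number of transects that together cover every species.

3

L1, L4, L5 together cover {adder, otter, badger, deer, newt, vole, frog, heron, owl, kingfisher} — every species.
No 2 of the 5 transects cover everything (all 10 pairs fall short), so 3 is minimum.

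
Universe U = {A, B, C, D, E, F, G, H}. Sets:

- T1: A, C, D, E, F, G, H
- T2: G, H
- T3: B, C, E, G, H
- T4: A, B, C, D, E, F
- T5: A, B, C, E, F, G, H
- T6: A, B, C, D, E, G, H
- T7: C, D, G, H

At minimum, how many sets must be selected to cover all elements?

2

T1, T3 together cover {A, B, C, D, E, F, G, H} — every element.
No single set contains all 8 elements, so 2 is optimal.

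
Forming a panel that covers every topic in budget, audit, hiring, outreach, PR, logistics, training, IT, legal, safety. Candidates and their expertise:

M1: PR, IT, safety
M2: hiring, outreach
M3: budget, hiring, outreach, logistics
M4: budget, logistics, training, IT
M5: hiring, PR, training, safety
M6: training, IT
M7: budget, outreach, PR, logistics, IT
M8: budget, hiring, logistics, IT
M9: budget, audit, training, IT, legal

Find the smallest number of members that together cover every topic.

3

M1, M3, M9 together cover {budget, audit, hiring, outreach, PR, logistics, training, IT, legal, safety} — every topic.
No 2 of the 9 members cover everything (all 36 pairs fall short), so 3 is minimum.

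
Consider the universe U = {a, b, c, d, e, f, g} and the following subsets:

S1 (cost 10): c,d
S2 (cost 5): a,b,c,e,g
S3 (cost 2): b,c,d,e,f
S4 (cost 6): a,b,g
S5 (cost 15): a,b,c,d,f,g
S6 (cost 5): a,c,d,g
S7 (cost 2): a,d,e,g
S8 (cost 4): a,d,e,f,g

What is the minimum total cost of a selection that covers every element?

4

S3, S7 cover every element at cost 2 + 2 = 4.
Any cover uses at least 2 sets; among all covering selections none totals below 4.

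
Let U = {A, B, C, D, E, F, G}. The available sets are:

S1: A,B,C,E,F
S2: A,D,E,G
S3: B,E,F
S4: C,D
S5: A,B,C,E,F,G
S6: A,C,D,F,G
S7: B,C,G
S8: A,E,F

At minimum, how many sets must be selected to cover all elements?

2

S1, S2 together cover {A, B, C, D, E, F, G} — every element.
No single set contains all 7 elements, so 2 is optimal.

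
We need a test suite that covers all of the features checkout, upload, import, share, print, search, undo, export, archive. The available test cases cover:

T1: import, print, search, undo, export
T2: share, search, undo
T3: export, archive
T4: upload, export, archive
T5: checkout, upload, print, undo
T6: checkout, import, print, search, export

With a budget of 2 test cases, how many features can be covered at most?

7

Choosing T1, T4 covers {upload, import, print, search, undo, export, archive} — 7 features.
No choice of 2 test cases does better; here checkout, share are left uncovered.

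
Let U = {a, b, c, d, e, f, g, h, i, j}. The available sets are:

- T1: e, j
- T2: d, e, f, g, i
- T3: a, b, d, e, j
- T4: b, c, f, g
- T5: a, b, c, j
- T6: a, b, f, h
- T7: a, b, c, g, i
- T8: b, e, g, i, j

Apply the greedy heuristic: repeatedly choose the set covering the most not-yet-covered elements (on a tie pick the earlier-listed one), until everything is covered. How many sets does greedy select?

3

Pick 1: T2 covers 5 new elements (d, e, f, g, i).
Pick 2: T5 covers 4 new elements (a, b, c, j).
Pick 3: T6 covers 1 new elements (h).
Greedy uses 3 sets.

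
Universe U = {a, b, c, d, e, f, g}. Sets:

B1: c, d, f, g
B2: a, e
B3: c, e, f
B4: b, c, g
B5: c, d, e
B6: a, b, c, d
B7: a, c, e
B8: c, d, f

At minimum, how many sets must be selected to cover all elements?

B1, B2, B4 together cover {a, b, c, d, e, f, g} — every element.
No 2 of the 8 sets cover everything (all 28 pairs fall short), so 3 is minimum.

3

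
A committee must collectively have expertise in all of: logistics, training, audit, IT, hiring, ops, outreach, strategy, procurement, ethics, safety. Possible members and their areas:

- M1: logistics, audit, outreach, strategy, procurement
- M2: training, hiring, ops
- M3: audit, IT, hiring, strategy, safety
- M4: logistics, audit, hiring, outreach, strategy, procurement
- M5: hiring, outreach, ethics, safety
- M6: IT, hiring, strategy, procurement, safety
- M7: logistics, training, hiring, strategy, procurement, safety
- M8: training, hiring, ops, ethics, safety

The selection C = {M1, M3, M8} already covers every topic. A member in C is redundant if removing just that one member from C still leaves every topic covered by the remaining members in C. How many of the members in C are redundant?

Drop M1: logistics, outreach, procurement uncovered — not redundant.
Drop M3: IT uncovered — not redundant.
Drop M8: training, ops, ethics uncovered — not redundant.
None of the members in C is redundant.

0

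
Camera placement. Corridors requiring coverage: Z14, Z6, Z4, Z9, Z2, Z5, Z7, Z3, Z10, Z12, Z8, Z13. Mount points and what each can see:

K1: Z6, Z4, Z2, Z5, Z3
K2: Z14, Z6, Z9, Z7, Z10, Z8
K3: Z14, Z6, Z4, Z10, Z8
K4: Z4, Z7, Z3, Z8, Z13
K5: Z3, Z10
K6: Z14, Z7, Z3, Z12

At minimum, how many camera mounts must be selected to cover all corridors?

4

K1, K2, K4, K6 together cover {Z14, Z6, Z4, Z9, Z2, Z5, Z7, Z3, Z10, Z12, Z8, Z13} — every corridor.
No 3 of the 6 camera mounts cover everything (all 20 triples fall short), so 4 is minimum.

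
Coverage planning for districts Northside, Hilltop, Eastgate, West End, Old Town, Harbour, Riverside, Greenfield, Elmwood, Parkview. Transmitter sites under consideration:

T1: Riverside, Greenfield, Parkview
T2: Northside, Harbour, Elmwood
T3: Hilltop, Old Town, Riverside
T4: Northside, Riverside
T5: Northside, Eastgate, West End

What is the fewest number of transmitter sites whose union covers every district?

T1, T2, T3, T5 together cover {Northside, Hilltop, Eastgate, West End, Old Town, Harbour, Riverside, Greenfield, Elmwood, Parkview} — every district.
No 3 of the 5 transmitter sites cover everything (all 10 triples fall short), so 4 is minimum.

4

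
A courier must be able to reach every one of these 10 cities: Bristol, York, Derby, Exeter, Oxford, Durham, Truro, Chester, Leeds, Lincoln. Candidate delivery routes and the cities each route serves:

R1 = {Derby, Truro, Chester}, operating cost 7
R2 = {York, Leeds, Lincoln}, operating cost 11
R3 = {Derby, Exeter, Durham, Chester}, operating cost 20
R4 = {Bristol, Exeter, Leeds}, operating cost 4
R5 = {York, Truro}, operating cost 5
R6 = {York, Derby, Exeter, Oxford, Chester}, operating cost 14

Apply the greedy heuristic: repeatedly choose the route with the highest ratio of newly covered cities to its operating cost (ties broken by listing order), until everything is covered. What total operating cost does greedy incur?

61

Pick 1: R4 adds 3 new (Bristol, Exeter, Leeds) at operating cost 4 (ratio 3/4).
Pick 2: R1 adds 3 new (Derby, Truro, Chester) at operating cost 7 (ratio 3/7).
Pick 3: R5 adds 1 new (York) at operating cost 5 (ratio 1/5).
Pick 4: R2 adds 1 new (Lincoln) at operating cost 11 (ratio 1/11).
Pick 5: R6 adds 1 new (Oxford) at operating cost 14 (ratio 1/14).
Pick 6: R3 adds 1 new (Durham) at operating cost 20 (ratio 1/20).
Greedy total operating cost: 4 + 7 + 5 + 11 + 14 + 20 = 61. (The true optimum is 54, so greedy overshoots here.)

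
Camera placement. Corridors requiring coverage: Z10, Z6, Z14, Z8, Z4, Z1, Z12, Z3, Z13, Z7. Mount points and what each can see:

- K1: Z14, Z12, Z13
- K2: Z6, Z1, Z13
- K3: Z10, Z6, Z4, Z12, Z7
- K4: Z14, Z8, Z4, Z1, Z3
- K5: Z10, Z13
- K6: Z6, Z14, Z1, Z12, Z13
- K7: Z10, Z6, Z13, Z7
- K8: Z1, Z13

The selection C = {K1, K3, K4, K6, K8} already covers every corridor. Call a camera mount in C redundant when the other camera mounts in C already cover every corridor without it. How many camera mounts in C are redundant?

Drop K1: the rest still cover every corridor — redundant.
Drop K3: Z10, Z7 uncovered — not redundant.
Drop K4: Z8, Z3 uncovered — not redundant.
Drop K6: the rest still cover every corridor — redundant.
Drop K8: the rest still cover every corridor — redundant.
3 redundant: K1, K6, K8.

3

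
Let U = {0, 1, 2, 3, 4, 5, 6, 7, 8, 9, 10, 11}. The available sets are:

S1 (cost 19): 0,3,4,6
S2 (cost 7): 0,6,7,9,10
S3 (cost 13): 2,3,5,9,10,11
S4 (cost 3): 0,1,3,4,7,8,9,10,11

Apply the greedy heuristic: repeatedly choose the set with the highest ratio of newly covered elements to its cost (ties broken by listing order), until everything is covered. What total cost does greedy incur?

Pick 1: S4 adds 9 new (0, 1, 3, 4, 7, 8, 9, 10, 11) at cost 3 (ratio 9/3).
Pick 2: S3 adds 2 new (2, 5) at cost 13 (ratio 2/13).
Pick 3: S2 adds 1 new (6) at cost 7 (ratio 1/7).
Greedy total cost: 3 + 13 + 7 = 23.

23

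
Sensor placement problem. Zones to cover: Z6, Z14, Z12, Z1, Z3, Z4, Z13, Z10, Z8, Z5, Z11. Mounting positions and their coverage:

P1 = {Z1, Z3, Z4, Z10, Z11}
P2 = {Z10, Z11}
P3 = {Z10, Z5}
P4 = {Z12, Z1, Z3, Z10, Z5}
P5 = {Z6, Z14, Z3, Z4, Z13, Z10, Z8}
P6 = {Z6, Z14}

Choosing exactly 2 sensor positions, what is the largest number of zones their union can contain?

10

Choosing P4, P5 covers {Z6, Z14, Z12, Z1, Z3, Z4, Z13, Z10, Z8, Z5} — 10 zones.
No choice of 2 sensor positions does better; here Z11 is left uncovered.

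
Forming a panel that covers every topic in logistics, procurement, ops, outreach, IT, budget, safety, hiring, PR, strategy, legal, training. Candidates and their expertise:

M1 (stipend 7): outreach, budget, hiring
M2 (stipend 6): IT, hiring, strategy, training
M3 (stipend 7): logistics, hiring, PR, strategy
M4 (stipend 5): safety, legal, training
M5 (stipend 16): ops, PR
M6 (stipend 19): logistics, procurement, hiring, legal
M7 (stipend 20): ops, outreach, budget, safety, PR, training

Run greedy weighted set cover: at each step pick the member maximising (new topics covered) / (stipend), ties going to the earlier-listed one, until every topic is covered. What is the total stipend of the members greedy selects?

Pick 1: M2 adds 4 new (IT, hiring, strategy, training) at stipend 6 (ratio 4/6).
Pick 2: M4 adds 2 new (safety, legal) at stipend 5 (ratio 2/5).
Pick 3: M1 adds 2 new (outreach, budget) at stipend 7 (ratio 2/7).
Pick 4: M3 adds 2 new (logistics, PR) at stipend 7 (ratio 2/7).
Pick 5: M5 adds 1 new (ops) at stipend 16 (ratio 1/16).
Pick 6: M6 adds 1 new (procurement) at stipend 19 (ratio 1/19).
Greedy total stipend: 6 + 5 + 7 + 7 + 16 + 19 = 60. (The true optimum is 45, so greedy overshoots here.)

60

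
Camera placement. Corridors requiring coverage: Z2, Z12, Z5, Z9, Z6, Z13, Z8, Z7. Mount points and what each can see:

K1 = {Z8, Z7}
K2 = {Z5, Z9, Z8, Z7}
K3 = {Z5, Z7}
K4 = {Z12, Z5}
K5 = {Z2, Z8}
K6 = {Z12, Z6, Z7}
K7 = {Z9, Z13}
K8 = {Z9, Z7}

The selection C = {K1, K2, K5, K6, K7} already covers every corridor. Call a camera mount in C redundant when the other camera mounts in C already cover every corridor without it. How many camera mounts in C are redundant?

Drop K1: the rest still cover every corridor — redundant.
Drop K2: Z5 uncovered — not redundant.
Drop K5: Z2 uncovered — not redundant.
Drop K6: Z12, Z6 uncovered — not redundant.
Drop K7: Z13 uncovered — not redundant.
1 redundant: K1.

1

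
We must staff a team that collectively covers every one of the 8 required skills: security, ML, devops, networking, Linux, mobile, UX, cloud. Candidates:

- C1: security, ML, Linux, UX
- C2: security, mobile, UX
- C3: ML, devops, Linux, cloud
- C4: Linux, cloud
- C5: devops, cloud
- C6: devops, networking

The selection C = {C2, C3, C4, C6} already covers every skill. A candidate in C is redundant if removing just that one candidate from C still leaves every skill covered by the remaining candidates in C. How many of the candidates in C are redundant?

1

Drop C2: security, mobile, UX uncovered — not redundant.
Drop C3: ML uncovered — not redundant.
Drop C4: the rest still cover every skill — redundant.
Drop C6: networking uncovered — not redundant.
1 redundant: C4.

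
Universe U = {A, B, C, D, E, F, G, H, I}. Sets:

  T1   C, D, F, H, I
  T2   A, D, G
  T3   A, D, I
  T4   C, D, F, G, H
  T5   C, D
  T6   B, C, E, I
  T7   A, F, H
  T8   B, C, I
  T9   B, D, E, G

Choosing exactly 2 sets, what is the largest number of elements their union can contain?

Choosing T1, T9 covers {B, C, D, E, F, G, H, I} — 8 elements.
No choice of 2 sets does better; here A is left uncovered.

8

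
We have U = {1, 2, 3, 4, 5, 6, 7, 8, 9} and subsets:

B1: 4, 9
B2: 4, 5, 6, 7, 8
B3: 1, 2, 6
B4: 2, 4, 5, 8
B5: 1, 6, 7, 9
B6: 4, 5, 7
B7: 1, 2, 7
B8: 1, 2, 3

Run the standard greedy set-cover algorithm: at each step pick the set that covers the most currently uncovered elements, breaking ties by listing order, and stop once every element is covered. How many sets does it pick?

3

Pick 1: B2 covers 5 new elements (4, 5, 6, 7, 8).
Pick 2: B8 covers 3 new elements (1, 2, 3).
Pick 3: B1 covers 1 new elements (9).
Greedy uses 3 sets.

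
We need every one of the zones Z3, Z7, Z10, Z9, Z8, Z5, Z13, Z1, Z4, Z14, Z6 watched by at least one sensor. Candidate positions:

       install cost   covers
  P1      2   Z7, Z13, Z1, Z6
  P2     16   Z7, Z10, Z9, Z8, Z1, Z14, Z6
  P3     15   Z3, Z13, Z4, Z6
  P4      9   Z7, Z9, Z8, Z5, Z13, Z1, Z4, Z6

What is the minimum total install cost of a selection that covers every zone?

P2, P3, P4 cover every zone at install cost 16 + 15 + 9 = 40.
Any cover uses at least 3 sensor positions; among all covering selections none totals below 40.
Greedy by coverage-per-install cost would pick P1, P4, P2, P3 for 42 — worse than the optimum 40.

40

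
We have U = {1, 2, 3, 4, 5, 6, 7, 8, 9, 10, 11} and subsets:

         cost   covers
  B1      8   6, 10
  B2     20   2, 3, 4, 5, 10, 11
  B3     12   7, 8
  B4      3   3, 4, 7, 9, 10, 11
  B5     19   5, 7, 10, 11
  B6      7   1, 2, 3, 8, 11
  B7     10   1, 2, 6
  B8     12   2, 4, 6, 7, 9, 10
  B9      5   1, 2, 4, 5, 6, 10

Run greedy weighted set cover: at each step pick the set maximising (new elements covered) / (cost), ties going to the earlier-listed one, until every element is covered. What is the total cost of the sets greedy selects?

Pick 1: B4 adds 6 new (3, 4, 7, 9, 10, 11) at cost 3 (ratio 6/3).
Pick 2: B9 adds 4 new (1, 2, 5, 6) at cost 5 (ratio 4/5).
Pick 3: B6 adds 1 new (8) at cost 7 (ratio 1/7).
Greedy total cost: 3 + 5 + 7 = 15.

15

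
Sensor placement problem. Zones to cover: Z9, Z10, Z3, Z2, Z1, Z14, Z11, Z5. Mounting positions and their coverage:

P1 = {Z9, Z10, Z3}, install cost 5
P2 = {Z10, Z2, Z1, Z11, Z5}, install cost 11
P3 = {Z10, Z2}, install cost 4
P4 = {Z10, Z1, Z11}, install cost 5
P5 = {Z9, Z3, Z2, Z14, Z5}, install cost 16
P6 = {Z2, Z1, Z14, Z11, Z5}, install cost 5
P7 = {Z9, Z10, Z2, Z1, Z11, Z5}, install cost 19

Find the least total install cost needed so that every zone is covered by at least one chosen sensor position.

10

P1, P6 cover every zone at install cost 5 + 5 = 10.
Any cover uses at least 2 sensor positions; among all covering selections none totals below 10.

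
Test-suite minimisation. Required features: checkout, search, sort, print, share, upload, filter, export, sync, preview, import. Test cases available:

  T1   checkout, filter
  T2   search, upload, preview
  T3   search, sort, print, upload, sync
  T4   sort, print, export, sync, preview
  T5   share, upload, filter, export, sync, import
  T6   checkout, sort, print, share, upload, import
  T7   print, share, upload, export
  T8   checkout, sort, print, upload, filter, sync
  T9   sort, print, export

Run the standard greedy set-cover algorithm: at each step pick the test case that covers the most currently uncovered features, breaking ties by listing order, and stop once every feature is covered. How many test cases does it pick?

Pick 1: T5 covers 6 new features (share, upload, filter, export, sync, import).
Pick 2: T3 covers 3 new features (search, sort, print).
Pick 3: T1 covers 1 new features (checkout).
Pick 4: T2 covers 1 new features (preview).
Greedy uses 4 test cases. (The true minimum is 3.)

4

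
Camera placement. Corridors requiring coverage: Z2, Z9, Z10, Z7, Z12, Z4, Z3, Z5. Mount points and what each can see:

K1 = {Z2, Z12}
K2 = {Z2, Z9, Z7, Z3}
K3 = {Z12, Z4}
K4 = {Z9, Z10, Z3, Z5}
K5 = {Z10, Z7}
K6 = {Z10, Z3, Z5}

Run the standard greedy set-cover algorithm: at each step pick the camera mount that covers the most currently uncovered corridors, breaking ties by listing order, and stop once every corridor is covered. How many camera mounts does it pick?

3

Pick 1: K2 covers 4 new corridors (Z2, Z9, Z7, Z3).
Pick 2: K3 covers 2 new corridors (Z12, Z4).
Pick 3: K4 covers 2 new corridors (Z10, Z5).
Greedy uses 3 camera mounts.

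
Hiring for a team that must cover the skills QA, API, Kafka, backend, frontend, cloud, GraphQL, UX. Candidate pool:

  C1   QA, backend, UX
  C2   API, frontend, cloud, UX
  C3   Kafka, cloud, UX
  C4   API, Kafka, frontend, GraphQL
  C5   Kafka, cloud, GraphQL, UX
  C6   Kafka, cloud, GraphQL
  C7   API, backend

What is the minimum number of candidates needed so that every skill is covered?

C1, C2, C4 together cover {QA, API, Kafka, backend, frontend, cloud, GraphQL, UX} — every skill.
No 2 of the 7 candidates cover everything (all 21 pairs fall short), so 3 is minimum.

3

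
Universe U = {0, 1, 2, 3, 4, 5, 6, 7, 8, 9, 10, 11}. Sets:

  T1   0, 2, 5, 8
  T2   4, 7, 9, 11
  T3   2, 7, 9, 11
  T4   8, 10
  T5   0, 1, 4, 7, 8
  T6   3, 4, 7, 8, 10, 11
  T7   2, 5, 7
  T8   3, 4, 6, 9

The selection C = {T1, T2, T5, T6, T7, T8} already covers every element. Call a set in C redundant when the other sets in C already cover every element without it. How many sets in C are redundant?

3

Drop T1: the rest still cover every element — redundant.
Drop T2: the rest still cover every element — redundant.
Drop T5: 1 uncovered — not redundant.
Drop T6: 10 uncovered — not redundant.
Drop T7: the rest still cover every element — redundant.
Drop T8: 6 uncovered — not redundant.
3 redundant: T1, T2, T7.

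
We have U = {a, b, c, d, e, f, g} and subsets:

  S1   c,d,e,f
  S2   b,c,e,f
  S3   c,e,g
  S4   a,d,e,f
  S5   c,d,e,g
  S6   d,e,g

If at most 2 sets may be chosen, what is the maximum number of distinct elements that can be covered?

Choosing S2, S4 covers {a, b, c, d, e, f} — 6 elements.
No choice of 2 sets does better; here g is left uncovered.

6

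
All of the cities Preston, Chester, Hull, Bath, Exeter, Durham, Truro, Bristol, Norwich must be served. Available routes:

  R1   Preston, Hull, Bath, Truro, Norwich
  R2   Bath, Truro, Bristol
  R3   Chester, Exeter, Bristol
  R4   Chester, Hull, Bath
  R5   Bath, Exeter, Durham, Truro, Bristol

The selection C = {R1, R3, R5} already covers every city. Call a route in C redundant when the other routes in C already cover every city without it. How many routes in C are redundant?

0

Drop R1: Preston, Hull, Norwich uncovered — not redundant.
Drop R3: Chester uncovered — not redundant.
Drop R5: Durham uncovered — not redundant.
None of the routes in C is redundant.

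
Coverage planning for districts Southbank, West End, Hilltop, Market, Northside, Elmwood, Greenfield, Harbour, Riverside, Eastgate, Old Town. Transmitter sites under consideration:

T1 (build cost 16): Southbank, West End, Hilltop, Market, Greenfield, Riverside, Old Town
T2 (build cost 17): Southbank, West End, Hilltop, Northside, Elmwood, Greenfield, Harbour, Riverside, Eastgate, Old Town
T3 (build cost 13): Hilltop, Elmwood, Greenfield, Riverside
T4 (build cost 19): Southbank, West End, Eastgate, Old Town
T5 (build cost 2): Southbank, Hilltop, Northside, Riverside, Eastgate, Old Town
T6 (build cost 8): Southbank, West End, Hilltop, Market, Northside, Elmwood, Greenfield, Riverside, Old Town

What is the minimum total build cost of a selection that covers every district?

25

T2, T6 cover every district at build cost 17 + 8 = 25.
Any cover uses at least 2 transmitter sites; among all covering selections none totals below 25.
Greedy by coverage-per-build cost would pick T5, T6, T2 for 27 — worse than the optimum 25.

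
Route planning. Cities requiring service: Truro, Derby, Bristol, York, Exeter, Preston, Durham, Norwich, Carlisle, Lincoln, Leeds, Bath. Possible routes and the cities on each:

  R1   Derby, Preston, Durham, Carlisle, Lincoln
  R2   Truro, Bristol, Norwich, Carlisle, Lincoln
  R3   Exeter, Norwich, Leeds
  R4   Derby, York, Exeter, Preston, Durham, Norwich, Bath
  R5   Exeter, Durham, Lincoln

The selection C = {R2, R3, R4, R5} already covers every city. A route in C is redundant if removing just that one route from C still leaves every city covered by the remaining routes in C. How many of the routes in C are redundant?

Drop R2: Truro, Bristol, Carlisle uncovered — not redundant.
Drop R3: Leeds uncovered — not redundant.
Drop R4: Derby, York, Preston, Bath uncovered — not redundant.
Drop R5: the rest still cover every city — redundant.
1 redundant: R5.

1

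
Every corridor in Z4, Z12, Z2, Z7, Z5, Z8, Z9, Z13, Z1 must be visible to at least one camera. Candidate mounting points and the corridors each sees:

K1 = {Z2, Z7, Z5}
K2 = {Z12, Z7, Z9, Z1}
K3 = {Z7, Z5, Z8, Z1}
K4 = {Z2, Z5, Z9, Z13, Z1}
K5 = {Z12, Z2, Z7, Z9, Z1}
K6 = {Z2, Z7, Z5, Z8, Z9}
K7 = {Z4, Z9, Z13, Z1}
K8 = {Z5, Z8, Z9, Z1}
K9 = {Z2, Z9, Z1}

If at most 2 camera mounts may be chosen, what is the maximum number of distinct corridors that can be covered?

8

Choosing K6, K7 covers {Z4, Z2, Z7, Z5, Z8, Z9, Z13, Z1} — 8 corridors.
No choice of 2 camera mounts does better; here Z12 is left uncovered.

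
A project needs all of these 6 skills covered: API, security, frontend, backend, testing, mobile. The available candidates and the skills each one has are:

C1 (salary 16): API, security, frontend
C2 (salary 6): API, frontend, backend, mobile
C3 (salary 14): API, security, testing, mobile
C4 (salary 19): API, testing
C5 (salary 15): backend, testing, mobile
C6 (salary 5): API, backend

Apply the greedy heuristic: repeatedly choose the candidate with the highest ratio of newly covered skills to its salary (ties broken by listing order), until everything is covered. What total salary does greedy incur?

Pick 1: C2 adds 4 new (API, frontend, backend, mobile) at salary 6 (ratio 4/6).
Pick 2: C3 adds 2 new (security, testing) at salary 14 (ratio 2/14).
Greedy total salary: 6 + 14 = 20.

20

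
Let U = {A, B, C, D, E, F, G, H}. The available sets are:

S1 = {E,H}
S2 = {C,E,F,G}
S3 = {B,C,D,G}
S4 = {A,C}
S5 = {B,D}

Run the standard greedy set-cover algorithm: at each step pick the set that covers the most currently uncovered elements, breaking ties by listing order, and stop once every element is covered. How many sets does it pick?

Pick 1: S2 covers 4 new elements (C, E, F, G).
Pick 2: S3 covers 2 new elements (B, D).
Pick 3: S1 covers 1 new elements (H).
Pick 4: S4 covers 1 new elements (A).
Greedy uses 4 sets.

4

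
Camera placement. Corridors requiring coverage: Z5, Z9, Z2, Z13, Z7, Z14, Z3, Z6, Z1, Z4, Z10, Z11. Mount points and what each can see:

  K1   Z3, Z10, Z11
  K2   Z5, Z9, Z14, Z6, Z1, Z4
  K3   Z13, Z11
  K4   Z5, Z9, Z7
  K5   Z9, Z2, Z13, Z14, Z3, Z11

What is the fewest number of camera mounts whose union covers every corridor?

K1, K2, K4, K5 together cover {Z5, Z9, Z2, Z13, Z7, Z14, Z3, Z6, Z1, Z4, Z10, Z11} — every corridor.
No 3 of the 5 camera mounts cover everything (all 10 triples fall short), so 4 is minimum.

4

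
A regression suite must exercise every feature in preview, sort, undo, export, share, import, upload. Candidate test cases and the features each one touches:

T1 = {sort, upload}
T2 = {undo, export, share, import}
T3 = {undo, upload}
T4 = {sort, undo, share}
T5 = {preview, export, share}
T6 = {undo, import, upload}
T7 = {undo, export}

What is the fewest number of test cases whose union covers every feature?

3

T1, T2, T5 together cover {preview, sort, undo, export, share, import, upload} — every feature.
No 2 of the 7 test cases cover everything (all 21 pairs fall short), so 3 is minimum.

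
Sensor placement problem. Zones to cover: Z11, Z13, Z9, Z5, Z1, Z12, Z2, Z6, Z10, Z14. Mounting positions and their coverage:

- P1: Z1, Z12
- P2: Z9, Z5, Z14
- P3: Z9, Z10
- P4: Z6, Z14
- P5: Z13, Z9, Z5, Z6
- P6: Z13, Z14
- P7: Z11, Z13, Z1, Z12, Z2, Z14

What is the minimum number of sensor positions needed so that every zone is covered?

P3, P5, P7 together cover {Z11, Z13, Z9, Z5, Z1, Z12, Z2, Z6, Z10, Z14} — every zone.
No 2 of the 7 sensor positions cover everything (all 21 pairs fall short), so 3 is minimum.

3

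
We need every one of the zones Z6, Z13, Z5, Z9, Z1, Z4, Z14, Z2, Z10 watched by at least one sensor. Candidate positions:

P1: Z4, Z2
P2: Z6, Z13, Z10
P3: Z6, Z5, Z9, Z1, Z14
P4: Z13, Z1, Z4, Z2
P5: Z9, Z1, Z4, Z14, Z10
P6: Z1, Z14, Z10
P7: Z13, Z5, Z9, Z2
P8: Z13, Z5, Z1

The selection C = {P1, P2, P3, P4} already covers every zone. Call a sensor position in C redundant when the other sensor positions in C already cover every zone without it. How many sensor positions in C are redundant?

Drop P1: the rest still cover every zone — redundant.
Drop P2: Z10 uncovered — not redundant.
Drop P3: Z5, Z9, Z14 uncovered — not redundant.
Drop P4: the rest still cover every zone — redundant.
2 redundant: P1, P4.

2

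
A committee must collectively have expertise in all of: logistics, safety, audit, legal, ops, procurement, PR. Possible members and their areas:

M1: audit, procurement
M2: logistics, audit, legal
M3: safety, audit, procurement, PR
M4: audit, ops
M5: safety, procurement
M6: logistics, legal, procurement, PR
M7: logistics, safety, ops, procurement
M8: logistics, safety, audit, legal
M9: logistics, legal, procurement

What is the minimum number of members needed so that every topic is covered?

M1, M6, M7 together cover {logistics, safety, audit, legal, ops, procurement, PR} — every topic.
No 2 of the 9 members cover everything (all 36 pairs fall short), so 3 is minimum.

3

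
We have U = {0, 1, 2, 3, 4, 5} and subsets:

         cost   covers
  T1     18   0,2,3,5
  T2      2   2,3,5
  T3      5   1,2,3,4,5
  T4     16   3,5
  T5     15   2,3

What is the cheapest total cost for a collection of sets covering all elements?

23

T1, T3 cover every element at cost 18 + 5 = 23.
Any cover uses at least 2 sets; among all covering selections none totals below 23.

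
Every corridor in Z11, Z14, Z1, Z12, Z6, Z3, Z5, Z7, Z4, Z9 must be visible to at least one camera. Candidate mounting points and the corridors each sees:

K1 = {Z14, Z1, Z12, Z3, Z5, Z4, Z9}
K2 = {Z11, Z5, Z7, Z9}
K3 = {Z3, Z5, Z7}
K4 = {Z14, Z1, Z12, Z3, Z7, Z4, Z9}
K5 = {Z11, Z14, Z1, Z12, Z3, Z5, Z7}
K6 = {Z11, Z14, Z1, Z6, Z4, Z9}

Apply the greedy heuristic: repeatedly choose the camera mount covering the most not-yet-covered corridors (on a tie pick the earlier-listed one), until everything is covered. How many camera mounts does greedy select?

3

Pick 1: K1 covers 7 new corridors (Z14, Z1, Z12, Z3, Z5, Z4, Z9).
Pick 2: K2 covers 2 new corridors (Z11, Z7).
Pick 3: K6 covers 1 new corridors (Z6).
Greedy uses 3 camera mounts. (The true minimum is 2.)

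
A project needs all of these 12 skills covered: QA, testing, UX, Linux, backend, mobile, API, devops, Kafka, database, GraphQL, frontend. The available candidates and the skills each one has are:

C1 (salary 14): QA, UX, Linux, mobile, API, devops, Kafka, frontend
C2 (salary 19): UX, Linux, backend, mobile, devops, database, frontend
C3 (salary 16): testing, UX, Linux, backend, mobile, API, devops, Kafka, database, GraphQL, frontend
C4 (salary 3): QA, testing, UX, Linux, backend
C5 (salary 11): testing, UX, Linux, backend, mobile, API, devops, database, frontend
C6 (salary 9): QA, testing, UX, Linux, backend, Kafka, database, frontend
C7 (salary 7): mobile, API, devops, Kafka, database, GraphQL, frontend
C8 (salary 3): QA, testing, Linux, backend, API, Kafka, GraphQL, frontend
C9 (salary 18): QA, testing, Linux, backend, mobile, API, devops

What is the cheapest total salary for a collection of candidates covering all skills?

C4, C7 cover every skill at salary 3 + 7 = 10.
Any cover uses at least 2 candidates; among all covering selections none totals below 10.
Greedy by coverage-per-salary would pick C8, C7, C4 for 13 — worse than the optimum 10.

10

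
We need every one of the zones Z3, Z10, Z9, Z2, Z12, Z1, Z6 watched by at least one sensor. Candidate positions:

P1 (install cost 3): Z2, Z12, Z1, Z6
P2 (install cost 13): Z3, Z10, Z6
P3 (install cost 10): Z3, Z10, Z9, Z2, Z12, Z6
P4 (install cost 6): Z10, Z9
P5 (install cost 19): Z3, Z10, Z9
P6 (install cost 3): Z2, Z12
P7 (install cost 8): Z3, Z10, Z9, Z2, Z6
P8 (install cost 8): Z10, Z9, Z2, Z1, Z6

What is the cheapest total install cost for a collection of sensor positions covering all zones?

P1, P7 cover every zone at install cost 3 + 8 = 11.
Any cover uses at least 2 sensor positions; among all covering selections none totals below 11.

11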